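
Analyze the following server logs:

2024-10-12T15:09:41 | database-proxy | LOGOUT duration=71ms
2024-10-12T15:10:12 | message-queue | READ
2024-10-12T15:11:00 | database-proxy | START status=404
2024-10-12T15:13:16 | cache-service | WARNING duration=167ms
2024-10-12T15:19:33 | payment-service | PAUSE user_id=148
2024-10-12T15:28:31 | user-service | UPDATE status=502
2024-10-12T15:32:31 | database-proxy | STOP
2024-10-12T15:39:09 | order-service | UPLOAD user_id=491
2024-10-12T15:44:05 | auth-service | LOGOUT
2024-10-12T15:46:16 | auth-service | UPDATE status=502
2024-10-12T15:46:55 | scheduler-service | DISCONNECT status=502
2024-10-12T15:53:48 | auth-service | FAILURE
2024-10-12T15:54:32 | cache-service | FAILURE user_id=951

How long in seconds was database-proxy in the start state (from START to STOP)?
1291

To calculate state duration:

1. Find START event for database-proxy: 2024-10-12T15:11:00
2. Find STOP event for database-proxy: 2024-10-12T15:32:31
3. Calculate duration: 2024-10-12T15:32:31 - 2024-10-12T15:11:00 = 1291 seconds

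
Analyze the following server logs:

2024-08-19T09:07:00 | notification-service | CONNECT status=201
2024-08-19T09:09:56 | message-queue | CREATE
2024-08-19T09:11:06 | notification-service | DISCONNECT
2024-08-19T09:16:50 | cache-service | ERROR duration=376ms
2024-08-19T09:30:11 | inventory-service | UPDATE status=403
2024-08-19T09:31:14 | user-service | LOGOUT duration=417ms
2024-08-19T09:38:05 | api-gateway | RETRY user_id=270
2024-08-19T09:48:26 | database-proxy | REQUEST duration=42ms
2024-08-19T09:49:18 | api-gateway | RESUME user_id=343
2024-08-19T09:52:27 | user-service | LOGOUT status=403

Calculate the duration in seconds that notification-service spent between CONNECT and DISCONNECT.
246

To calculate state duration:

1. Find CONNECT event for notification-service: 2024-08-19T09:07:00
2. Find DISCONNECT event for notification-service: 2024-08-19T09:11:06
3. Calculate duration: 2024-08-19T09:11:06 - 2024-08-19T09:07:00 = 246 seconds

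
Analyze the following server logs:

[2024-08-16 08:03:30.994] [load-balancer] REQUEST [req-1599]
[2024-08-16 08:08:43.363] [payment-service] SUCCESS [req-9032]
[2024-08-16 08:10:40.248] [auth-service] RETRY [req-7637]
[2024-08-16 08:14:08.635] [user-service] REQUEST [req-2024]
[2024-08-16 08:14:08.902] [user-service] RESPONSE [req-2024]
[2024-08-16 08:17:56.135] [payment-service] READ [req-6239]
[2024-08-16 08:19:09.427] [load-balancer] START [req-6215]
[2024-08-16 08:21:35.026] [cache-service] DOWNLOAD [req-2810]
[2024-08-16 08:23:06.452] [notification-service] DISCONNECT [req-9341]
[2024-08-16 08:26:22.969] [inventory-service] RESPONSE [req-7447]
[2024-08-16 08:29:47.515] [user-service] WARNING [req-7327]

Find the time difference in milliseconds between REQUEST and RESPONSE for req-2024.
267

To calculate latency:

1. Find REQUEST with id req-2024: 2024-08-16 08:14:08.635
2. Find RESPONSE with id req-2024: 2024-08-16 08:14:08.902
3. Latency: 2024-08-16 08:14:08.902 - 2024-08-16 08:14:08.635 = 267ms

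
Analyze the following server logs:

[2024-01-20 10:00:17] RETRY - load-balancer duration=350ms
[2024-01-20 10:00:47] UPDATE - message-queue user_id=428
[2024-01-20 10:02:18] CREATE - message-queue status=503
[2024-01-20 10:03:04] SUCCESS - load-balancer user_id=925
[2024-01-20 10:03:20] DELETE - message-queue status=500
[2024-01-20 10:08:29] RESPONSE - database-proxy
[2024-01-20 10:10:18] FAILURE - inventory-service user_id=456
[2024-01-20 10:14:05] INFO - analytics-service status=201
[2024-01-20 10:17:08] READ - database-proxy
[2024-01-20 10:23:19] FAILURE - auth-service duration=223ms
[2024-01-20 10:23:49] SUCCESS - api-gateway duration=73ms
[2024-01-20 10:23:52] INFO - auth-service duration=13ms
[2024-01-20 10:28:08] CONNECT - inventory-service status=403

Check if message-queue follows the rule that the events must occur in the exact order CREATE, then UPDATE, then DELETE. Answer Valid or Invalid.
Invalid

To validate ordering:

1. Required order: CREATE → UPDATE → DELETE
2. Rule: the events must occur in the exact order CREATE, then UPDATE, then DELETE
3. Check actual order of events for message-queue
4. Result: Invalid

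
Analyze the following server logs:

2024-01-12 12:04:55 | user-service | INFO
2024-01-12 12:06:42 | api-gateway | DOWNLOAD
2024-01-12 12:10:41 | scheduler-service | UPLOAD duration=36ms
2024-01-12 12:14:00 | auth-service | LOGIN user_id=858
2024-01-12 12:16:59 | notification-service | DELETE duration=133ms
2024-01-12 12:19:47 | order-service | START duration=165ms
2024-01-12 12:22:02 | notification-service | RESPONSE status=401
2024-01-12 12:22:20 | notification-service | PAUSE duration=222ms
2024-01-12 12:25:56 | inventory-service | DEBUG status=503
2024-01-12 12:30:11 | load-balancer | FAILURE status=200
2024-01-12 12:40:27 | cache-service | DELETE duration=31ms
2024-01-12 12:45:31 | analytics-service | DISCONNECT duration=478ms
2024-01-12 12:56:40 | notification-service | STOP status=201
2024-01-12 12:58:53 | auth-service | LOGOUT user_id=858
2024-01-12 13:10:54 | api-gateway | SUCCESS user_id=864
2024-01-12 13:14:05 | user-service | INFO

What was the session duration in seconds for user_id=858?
2693

To calculate session duration:

1. Find LOGIN event for user_id=858: 2024-01-12 12:14:00
2. Find LOGOUT event for user_id=858: 2024-01-12 12:58:53
3. Session duration: 2024-01-12 12:58:53 - 2024-01-12 12:14:00 = 2693 seconds (44 minutes)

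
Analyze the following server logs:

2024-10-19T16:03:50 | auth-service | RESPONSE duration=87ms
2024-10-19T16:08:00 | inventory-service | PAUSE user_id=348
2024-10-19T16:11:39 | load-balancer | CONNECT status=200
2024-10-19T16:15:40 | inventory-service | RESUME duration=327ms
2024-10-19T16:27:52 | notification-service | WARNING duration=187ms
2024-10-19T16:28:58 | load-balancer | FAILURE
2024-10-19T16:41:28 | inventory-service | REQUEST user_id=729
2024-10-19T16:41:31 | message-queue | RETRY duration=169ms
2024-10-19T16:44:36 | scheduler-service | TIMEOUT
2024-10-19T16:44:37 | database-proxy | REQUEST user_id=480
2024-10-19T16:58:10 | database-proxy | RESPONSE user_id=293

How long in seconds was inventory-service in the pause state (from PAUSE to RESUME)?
460

To calculate state duration:

1. Find PAUSE event for inventory-service: 2024-10-19T16:08:00
2. Find RESUME event for inventory-service: 2024-10-19T16:15:40
3. Calculate duration: 2024-10-19T16:15:40 - 2024-10-19T16:08:00 = 460 seconds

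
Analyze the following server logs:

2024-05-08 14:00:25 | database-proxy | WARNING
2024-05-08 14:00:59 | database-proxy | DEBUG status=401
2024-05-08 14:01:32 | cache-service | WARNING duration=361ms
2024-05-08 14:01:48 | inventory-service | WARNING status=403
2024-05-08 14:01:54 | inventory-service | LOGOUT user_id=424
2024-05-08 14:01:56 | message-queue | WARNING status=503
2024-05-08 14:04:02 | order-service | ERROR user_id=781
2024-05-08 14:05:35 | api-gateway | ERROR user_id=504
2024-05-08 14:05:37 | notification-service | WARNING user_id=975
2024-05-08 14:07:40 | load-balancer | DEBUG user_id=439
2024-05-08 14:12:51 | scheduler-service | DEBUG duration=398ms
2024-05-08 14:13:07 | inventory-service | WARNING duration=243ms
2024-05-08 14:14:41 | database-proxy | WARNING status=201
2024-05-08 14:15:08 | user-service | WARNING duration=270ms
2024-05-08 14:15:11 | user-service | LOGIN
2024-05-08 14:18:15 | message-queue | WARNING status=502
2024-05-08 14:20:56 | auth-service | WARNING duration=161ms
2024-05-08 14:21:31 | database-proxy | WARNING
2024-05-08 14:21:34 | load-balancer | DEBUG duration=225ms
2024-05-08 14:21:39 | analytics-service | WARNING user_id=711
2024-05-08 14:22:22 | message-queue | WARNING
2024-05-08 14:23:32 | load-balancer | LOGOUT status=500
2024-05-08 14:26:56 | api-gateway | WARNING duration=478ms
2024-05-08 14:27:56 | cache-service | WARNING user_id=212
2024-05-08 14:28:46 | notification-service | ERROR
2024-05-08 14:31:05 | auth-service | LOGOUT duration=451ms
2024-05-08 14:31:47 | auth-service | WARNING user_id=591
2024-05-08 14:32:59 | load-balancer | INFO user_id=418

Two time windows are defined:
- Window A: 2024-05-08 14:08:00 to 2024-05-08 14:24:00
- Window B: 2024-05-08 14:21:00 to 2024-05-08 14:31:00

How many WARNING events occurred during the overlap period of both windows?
3

To find overlap events:

1. Window A: 2024-05-08 14:08:00 to 2024-05-08 14:24:00
2. Window B: 2024-05-08 14:21:00 to 2024-05-08 14:31:00
3. Overlap period: 2024-05-08 14:21:00 to 2024-05-08 14:24:00
4. Count WARNING events in overlap: 3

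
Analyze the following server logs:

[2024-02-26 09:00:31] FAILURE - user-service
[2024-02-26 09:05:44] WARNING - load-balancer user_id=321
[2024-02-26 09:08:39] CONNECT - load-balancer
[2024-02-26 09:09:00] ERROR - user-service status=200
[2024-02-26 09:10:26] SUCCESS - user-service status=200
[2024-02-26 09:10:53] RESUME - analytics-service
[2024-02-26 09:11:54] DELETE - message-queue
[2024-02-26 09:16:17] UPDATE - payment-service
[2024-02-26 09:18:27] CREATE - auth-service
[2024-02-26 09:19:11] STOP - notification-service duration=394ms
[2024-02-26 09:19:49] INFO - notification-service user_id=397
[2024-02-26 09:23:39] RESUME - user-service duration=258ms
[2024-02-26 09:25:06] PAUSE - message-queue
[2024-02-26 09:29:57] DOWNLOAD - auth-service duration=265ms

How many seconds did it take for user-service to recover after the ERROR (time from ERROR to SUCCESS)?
86

To calculate recovery time:

1. Find ERROR event for user-service: 2024-02-26 09:09:00
2. Find next SUCCESS event for user-service: 2024-02-26 09:10:26
3. Recovery time: 2024-02-26 09:10:26 - 2024-02-26 09:09:00 = 86 seconds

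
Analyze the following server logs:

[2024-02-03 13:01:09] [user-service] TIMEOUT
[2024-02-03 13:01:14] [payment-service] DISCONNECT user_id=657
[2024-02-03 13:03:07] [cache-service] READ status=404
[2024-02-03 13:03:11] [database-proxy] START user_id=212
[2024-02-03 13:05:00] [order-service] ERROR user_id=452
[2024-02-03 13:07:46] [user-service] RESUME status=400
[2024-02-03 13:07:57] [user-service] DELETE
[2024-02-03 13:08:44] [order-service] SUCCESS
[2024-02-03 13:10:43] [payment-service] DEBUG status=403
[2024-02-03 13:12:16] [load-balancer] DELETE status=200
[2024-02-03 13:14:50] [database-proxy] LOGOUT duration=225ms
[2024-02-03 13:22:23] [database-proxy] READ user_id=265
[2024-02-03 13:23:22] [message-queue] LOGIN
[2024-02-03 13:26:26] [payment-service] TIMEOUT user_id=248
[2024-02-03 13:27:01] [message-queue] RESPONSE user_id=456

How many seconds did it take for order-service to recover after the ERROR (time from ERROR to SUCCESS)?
224

To calculate recovery time:

1. Find ERROR event for order-service: 2024-02-03 13:05:00
2. Find next SUCCESS event for order-service: 2024-02-03 13:08:44
3. Recovery time: 2024-02-03 13:08:44 - 2024-02-03 13:05:00 = 224 seconds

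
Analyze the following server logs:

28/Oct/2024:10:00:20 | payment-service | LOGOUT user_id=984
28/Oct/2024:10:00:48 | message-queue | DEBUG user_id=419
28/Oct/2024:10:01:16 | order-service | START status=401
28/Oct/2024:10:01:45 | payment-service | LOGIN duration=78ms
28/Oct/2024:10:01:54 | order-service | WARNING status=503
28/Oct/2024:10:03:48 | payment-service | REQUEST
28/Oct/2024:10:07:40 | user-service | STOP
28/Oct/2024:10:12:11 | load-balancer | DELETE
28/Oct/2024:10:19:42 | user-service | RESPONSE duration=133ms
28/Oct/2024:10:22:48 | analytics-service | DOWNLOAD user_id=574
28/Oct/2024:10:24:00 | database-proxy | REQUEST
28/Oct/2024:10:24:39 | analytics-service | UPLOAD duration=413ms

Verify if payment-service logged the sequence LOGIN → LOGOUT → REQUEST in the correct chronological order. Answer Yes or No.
No

To verify sequence order:

1. Find all events in sequence LOGIN → LOGOUT → REQUEST for payment-service
2. Extract their timestamps
3. Check if timestamps are in ascending order
4. Result: No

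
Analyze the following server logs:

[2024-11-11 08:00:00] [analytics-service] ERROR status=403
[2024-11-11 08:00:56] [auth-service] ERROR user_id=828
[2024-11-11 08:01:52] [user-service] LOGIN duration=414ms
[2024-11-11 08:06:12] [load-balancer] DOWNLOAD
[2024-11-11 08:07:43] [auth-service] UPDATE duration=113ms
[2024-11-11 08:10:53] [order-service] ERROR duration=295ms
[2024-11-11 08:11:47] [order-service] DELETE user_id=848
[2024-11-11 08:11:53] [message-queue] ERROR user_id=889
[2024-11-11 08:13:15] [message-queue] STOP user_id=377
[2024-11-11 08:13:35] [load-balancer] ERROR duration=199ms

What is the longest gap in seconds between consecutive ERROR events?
597

To find the longest gap:

1. Extract all ERROR events in chronological order
2. Calculate time differences between consecutive events
3. Find the maximum difference
4. Longest gap: 597 seconds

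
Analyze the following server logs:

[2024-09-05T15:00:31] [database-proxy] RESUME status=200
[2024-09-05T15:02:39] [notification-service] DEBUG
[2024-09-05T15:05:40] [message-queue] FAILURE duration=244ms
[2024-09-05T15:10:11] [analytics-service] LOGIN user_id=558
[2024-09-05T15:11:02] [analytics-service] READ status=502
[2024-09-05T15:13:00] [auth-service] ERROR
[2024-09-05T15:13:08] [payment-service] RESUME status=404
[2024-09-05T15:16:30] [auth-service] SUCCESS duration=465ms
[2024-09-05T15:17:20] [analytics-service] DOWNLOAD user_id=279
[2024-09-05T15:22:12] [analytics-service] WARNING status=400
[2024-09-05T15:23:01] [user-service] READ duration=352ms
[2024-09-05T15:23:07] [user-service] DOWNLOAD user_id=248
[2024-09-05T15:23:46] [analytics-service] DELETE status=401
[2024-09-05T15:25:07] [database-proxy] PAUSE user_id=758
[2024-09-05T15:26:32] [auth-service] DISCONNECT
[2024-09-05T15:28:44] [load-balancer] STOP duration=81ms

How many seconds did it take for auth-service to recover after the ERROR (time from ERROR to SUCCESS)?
210

To calculate recovery time:

1. Find ERROR event for auth-service: 2024-09-05T15:13:00
2. Find next SUCCESS event for auth-service: 2024-09-05T15:16:30
3. Recovery time: 2024-09-05T15:16:30 - 2024-09-05T15:13:00 = 210 seconds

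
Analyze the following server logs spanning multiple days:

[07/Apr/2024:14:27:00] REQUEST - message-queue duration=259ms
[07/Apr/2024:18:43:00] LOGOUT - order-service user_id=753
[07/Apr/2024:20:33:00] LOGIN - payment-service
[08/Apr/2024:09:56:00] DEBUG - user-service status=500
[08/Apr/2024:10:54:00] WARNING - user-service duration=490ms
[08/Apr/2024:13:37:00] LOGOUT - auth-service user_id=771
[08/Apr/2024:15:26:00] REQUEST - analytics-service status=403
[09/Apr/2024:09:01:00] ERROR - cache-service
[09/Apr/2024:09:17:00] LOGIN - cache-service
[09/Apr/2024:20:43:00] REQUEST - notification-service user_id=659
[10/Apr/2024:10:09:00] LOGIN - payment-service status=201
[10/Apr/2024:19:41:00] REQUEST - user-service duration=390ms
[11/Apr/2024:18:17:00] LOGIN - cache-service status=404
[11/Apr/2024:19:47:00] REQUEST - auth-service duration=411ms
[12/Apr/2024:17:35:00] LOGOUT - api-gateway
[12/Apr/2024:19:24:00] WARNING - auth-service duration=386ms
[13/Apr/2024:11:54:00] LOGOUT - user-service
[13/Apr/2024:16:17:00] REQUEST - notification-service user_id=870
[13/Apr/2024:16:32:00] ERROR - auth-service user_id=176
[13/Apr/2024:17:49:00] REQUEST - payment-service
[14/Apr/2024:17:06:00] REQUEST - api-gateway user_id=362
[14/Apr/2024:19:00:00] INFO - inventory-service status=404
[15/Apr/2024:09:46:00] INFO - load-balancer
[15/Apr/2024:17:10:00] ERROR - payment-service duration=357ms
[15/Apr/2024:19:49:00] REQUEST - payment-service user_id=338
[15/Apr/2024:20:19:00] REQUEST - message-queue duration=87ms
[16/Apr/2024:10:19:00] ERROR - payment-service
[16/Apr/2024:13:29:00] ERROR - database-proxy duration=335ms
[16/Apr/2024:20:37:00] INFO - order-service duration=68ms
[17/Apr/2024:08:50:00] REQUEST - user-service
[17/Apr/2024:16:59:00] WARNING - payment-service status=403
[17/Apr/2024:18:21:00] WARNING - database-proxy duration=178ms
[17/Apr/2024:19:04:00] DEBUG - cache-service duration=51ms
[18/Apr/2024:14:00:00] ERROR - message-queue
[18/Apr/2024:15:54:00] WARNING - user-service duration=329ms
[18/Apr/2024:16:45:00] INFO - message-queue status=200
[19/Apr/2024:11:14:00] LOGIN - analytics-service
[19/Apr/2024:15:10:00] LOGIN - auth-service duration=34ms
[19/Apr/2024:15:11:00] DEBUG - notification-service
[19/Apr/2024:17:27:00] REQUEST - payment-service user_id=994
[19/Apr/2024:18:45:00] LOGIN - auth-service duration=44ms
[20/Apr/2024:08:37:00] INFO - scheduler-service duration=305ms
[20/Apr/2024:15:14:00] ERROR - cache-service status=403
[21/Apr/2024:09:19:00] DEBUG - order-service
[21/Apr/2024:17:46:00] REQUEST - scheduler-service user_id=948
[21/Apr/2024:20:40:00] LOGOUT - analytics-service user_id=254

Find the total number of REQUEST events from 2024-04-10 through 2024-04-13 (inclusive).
4

To filter by date range:

1. Date range: 2024-04-10 through 2024-04-13, both dates inclusive
2. Filter for REQUEST events whose date falls in this range
3. Count matching events: 4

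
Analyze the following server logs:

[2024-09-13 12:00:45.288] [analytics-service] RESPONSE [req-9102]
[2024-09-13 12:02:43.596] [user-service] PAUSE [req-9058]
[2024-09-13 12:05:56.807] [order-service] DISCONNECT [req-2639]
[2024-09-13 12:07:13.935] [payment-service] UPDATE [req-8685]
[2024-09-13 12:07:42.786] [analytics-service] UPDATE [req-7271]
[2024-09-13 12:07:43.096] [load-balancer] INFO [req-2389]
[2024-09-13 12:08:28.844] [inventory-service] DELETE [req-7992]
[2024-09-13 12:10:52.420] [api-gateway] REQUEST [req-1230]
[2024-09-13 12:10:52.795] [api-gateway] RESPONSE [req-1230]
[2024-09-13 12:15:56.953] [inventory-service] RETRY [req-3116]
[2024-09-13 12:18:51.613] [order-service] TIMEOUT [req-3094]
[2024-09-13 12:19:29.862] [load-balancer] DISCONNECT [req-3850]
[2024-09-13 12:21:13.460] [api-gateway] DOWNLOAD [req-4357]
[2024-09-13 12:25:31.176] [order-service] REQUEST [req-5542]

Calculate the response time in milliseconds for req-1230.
375

To calculate latency:

1. Find REQUEST with id req-1230: 2024-09-13 12:10:52.420
2. Find RESPONSE with id req-1230: 2024-09-13 12:10:52.795
3. Latency: 2024-09-13 12:10:52.795 - 2024-09-13 12:10:52.420 = 375ms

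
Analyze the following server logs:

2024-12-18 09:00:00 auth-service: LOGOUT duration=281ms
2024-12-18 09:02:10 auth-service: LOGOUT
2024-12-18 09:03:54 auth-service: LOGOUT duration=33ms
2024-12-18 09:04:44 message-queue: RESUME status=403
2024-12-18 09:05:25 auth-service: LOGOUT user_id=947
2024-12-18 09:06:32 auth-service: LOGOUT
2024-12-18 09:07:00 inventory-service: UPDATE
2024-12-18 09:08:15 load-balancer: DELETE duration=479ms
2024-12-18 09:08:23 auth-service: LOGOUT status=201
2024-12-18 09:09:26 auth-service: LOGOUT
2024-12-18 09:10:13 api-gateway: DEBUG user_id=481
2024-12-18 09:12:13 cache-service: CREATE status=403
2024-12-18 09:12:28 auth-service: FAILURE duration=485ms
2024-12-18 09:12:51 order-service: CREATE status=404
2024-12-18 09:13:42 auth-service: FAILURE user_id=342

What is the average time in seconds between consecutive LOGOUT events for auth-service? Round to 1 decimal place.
94.3

To calculate average interval:

1. Find all LOGOUT events for auth-service in order
2. Calculate time gaps between consecutive events
3. Compute mean of gaps: 566 / 6 = 94.3 seconds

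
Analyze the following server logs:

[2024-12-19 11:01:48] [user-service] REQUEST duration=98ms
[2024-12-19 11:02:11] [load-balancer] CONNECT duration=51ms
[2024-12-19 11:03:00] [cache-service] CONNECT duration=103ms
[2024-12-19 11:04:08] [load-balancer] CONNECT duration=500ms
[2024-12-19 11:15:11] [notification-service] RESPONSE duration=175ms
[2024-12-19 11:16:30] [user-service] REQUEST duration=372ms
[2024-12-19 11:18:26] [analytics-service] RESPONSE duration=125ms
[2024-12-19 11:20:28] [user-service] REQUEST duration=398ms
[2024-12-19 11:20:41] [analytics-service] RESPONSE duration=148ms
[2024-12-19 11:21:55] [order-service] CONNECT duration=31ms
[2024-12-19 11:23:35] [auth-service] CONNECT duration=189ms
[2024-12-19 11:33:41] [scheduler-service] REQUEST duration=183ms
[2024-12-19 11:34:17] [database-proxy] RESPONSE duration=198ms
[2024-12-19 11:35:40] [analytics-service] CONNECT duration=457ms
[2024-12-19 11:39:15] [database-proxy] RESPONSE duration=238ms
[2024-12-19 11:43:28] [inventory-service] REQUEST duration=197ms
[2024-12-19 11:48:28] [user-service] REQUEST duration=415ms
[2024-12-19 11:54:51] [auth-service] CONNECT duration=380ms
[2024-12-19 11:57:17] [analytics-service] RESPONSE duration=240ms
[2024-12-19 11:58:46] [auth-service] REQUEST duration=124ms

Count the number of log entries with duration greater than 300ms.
6

To count timeouts:

1. Threshold: 300ms
2. Extract duration from each log entry
3. Count entries where duration > 300
4. Timeout count: 6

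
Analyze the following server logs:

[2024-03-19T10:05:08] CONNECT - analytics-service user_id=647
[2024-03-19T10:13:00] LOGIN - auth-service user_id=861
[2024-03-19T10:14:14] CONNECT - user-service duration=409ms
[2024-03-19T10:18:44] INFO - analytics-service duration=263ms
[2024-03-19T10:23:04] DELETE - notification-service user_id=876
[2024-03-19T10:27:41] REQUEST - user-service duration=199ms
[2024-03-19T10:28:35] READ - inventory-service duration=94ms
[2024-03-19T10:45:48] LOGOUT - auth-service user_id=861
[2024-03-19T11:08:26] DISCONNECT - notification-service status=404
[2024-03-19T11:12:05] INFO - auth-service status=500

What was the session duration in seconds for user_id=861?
1968

To calculate session duration:

1. Find LOGIN event for user_id=861: 2024-03-19T10:13:00
2. Find LOGOUT event for user_id=861: 2024-03-19T10:45:48
3. Session duration: 2024-03-19T10:45:48 - 2024-03-19T10:13:00 = 1968 seconds (32 minutes)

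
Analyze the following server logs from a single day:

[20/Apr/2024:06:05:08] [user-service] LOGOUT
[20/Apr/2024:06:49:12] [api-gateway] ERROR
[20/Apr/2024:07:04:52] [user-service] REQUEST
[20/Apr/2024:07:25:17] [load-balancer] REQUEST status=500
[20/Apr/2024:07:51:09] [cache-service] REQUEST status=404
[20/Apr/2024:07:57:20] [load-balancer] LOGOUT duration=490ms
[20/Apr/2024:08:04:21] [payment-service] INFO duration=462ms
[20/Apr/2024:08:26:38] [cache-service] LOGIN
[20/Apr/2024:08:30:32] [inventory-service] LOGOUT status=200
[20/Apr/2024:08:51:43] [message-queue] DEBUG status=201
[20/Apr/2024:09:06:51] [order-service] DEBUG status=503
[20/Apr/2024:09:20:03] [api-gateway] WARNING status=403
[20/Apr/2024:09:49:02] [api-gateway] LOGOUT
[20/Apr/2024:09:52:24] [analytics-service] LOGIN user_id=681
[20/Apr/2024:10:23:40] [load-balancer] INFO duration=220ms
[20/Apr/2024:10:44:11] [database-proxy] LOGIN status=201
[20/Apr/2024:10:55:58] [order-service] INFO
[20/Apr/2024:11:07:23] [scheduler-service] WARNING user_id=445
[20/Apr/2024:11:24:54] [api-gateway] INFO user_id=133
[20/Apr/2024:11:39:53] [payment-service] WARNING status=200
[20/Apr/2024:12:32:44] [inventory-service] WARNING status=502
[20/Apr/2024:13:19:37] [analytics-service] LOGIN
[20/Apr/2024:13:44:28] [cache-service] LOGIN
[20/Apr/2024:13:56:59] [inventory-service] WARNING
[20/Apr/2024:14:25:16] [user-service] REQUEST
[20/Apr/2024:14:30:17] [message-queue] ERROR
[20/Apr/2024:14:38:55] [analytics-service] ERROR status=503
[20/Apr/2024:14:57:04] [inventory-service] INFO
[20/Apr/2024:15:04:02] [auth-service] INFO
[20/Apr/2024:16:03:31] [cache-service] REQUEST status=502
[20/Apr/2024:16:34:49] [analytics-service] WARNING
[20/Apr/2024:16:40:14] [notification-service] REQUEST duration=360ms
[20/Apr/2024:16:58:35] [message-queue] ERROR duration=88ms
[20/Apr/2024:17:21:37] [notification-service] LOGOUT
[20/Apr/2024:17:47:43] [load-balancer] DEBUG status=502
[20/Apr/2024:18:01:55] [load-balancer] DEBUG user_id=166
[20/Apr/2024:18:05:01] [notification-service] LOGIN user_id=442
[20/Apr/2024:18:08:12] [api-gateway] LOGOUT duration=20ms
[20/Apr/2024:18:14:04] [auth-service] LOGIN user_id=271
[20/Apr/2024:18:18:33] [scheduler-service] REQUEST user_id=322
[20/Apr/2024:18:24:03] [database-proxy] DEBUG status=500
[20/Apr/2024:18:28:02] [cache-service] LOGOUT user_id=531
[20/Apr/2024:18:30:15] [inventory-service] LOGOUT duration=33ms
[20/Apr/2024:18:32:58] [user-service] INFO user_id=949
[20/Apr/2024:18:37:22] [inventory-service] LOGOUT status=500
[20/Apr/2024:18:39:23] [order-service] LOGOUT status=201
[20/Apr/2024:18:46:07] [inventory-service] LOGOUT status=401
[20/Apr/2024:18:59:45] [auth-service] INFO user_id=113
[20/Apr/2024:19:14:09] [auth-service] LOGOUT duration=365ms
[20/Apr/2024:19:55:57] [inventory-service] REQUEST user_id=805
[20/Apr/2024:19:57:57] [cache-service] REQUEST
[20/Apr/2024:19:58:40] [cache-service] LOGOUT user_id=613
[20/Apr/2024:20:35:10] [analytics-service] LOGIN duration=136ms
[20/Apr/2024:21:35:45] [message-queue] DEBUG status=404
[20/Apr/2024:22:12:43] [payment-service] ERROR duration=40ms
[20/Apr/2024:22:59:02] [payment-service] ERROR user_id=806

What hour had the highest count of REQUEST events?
7

To find the peak hour:

1. Group all REQUEST events by hour
2. Count events in each hour
3. Find hour with maximum count
4. Peak hour: 7 (with 3 events)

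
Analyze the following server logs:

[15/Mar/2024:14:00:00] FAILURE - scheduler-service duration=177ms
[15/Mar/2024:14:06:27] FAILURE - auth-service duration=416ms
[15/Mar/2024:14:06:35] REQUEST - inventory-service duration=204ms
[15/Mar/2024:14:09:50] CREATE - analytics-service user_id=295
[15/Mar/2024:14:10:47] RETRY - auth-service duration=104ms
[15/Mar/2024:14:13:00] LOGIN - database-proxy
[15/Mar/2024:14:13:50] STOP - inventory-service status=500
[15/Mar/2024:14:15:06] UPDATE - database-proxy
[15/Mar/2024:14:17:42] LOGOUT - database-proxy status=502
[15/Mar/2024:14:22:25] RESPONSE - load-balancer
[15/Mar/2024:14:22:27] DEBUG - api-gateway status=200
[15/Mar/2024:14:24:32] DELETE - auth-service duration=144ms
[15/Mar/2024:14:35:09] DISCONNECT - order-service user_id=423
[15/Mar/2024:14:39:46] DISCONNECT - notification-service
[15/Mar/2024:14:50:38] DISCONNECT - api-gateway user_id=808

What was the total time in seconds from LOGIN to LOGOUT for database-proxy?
282

To calculate state duration:

1. Find LOGIN event for database-proxy: 15/Mar/2024:14:13:00
2. Find LOGOUT event for database-proxy: 15/Mar/2024:14:17:42
3. Calculate duration: 15/Mar/2024:14:17:42 - 15/Mar/2024:14:13:00 = 282 seconds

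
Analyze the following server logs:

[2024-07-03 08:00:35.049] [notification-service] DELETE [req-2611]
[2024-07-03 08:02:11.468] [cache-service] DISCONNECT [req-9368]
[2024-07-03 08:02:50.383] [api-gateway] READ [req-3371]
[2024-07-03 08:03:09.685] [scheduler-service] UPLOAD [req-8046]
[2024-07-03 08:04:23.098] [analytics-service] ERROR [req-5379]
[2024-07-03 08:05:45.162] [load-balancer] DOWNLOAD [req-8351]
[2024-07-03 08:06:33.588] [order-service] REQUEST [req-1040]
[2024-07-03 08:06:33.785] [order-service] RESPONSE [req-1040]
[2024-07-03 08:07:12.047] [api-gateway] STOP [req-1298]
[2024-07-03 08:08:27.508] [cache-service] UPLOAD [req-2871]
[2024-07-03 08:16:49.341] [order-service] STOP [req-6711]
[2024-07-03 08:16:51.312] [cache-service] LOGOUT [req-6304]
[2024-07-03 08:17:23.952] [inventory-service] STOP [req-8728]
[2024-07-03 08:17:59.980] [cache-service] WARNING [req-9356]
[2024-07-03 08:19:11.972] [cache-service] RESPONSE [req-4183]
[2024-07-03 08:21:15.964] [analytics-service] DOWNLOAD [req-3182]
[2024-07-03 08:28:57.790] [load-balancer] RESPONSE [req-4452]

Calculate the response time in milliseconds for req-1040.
197

To calculate latency:

1. Find REQUEST with id req-1040: 2024-07-03 08:06:33.588
2. Find RESPONSE with id req-1040: 2024-07-03 08:06:33.785
3. Latency: 2024-07-03 08:06:33.785 - 2024-07-03 08:06:33.588 = 197ms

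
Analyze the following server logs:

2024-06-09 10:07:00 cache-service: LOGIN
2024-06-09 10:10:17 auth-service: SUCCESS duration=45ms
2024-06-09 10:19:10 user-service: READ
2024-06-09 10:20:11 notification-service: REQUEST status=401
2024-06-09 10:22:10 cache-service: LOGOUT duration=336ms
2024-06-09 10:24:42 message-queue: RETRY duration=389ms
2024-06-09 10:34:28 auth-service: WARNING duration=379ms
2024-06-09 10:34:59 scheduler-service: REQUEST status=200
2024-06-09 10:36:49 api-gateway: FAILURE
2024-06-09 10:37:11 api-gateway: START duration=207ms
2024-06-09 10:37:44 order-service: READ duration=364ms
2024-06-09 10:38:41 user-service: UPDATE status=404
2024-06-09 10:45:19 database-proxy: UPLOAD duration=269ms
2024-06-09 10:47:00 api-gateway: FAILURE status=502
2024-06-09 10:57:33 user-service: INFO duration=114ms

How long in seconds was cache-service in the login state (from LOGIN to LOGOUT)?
910

To calculate state duration:

1. Find LOGIN event for cache-service: 2024-06-09 10:07:00
2. Find LOGOUT event for cache-service: 2024-06-09 10:22:10
3. Calculate duration: 2024-06-09 10:22:10 - 2024-06-09 10:07:00 = 910 seconds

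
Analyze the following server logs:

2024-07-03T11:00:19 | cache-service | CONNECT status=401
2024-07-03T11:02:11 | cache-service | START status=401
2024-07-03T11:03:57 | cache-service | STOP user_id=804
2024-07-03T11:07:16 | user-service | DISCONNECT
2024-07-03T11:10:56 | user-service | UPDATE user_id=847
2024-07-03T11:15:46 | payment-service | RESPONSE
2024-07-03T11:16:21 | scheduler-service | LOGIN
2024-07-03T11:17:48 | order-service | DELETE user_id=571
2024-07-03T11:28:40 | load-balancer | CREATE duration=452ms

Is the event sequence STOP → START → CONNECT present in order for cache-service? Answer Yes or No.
No

To verify sequence order:

1. Find all events in sequence STOP → START → CONNECT for cache-service
2. Extract their timestamps
3. Check if timestamps are in ascending order
4. Result: No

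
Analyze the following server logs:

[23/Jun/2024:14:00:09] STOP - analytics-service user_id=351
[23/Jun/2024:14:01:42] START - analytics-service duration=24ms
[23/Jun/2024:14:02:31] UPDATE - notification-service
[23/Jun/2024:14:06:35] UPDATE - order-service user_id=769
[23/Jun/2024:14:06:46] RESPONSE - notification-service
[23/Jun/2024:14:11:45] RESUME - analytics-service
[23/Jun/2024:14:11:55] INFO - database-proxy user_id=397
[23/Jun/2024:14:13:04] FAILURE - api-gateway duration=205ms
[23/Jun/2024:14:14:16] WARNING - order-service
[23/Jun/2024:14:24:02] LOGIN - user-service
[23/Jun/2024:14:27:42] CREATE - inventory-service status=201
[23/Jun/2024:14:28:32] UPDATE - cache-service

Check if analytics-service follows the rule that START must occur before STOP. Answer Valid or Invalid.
Invalid

To validate ordering:

1. Required order: START → STOP
2. Rule: START must occur before STOP
3. Check actual order of events for analytics-service
4. Result: Invalid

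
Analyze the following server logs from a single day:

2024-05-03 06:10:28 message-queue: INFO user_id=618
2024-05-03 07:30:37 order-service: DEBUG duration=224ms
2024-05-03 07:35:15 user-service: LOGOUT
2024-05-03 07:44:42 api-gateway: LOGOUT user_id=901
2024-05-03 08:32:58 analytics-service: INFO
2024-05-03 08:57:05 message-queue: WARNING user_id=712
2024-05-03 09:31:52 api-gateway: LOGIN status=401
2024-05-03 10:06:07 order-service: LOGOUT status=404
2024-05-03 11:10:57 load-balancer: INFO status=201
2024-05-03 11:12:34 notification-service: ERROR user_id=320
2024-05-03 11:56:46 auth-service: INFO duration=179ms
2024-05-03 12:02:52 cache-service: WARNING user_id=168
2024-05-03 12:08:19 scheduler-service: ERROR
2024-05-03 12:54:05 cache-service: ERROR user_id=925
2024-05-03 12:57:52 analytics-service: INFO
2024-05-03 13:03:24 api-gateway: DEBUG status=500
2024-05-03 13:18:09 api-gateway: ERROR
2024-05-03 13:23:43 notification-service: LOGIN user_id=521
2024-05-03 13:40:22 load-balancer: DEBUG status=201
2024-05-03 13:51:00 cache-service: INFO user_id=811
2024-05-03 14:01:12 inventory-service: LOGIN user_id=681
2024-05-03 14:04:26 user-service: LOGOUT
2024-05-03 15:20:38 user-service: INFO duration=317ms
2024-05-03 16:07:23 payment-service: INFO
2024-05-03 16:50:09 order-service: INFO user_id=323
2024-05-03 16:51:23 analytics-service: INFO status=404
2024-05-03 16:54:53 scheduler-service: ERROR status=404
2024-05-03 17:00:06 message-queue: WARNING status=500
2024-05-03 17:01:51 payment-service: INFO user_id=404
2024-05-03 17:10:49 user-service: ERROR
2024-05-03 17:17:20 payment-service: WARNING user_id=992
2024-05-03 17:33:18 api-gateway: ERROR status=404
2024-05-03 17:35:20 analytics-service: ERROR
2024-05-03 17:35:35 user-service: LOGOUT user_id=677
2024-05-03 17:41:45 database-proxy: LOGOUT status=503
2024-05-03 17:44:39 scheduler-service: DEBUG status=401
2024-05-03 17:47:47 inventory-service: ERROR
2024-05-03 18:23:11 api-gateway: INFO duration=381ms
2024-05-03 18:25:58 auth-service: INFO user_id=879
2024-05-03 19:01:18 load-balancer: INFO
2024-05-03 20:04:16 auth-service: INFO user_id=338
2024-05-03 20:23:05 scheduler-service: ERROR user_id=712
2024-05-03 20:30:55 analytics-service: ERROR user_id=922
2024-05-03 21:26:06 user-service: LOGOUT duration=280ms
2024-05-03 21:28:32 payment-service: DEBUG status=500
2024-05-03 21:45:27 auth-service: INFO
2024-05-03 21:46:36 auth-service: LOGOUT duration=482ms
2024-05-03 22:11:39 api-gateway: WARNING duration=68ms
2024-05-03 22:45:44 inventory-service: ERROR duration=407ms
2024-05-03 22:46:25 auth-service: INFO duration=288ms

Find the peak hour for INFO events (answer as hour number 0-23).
16

To find the peak hour:

1. Group all INFO events by hour
2. Count events in each hour
3. Find hour with maximum count
4. Peak hour: 16 (with 3 events)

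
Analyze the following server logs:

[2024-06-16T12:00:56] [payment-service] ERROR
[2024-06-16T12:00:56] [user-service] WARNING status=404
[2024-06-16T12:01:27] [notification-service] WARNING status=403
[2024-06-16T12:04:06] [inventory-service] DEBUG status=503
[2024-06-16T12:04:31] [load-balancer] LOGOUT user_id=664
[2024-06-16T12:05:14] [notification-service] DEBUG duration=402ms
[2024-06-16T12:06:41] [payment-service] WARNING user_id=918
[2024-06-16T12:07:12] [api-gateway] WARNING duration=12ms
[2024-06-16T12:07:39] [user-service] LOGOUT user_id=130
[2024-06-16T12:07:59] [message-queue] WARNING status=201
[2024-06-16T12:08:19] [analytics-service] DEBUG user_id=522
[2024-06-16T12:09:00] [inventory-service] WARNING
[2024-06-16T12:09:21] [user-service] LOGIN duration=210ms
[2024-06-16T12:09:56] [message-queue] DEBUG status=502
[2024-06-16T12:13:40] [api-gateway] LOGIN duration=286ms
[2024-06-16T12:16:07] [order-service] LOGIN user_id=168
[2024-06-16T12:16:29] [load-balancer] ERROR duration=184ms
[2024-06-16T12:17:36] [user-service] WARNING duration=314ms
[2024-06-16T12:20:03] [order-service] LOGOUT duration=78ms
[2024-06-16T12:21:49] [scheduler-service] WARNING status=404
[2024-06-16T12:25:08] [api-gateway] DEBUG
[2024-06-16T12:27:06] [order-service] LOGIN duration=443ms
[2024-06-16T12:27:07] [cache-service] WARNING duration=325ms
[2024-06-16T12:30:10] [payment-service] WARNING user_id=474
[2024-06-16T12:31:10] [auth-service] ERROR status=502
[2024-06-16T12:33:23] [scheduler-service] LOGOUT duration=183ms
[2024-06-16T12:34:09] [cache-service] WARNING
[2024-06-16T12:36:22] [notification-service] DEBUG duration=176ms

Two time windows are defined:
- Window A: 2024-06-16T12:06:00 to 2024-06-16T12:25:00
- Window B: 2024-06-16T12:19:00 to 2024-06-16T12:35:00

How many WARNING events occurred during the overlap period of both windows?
1

To find overlap events:

1. Window A: 2024-06-16T12:06:00 to 2024-06-16T12:25:00
2. Window B: 2024-06-16T12:19:00 to 2024-06-16T12:35:00
3. Overlap period: 2024-06-16T12:19:00 to 2024-06-16T12:25:00
4. Count WARNING events in overlap: 1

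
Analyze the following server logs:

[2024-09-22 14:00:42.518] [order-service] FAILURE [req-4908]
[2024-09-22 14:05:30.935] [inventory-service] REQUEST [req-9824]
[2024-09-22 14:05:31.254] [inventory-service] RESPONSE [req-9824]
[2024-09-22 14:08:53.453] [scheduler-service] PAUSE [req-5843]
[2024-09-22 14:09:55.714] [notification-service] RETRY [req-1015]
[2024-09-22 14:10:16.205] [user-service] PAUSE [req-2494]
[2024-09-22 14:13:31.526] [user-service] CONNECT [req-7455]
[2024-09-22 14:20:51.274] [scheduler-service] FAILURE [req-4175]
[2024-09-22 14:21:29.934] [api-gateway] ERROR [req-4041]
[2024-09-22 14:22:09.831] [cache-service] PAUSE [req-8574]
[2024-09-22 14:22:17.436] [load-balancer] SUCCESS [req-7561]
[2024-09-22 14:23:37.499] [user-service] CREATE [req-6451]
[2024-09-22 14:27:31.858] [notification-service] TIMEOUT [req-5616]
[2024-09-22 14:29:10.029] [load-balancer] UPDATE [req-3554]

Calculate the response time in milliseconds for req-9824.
319

To calculate latency:

1. Find REQUEST with id req-9824: 2024-09-22 14:05:30.935
2. Find RESPONSE with id req-9824: 2024-09-22 14:05:31.254
3. Latency: 2024-09-22 14:05:31.254 - 2024-09-22 14:05:30.935 = 319ms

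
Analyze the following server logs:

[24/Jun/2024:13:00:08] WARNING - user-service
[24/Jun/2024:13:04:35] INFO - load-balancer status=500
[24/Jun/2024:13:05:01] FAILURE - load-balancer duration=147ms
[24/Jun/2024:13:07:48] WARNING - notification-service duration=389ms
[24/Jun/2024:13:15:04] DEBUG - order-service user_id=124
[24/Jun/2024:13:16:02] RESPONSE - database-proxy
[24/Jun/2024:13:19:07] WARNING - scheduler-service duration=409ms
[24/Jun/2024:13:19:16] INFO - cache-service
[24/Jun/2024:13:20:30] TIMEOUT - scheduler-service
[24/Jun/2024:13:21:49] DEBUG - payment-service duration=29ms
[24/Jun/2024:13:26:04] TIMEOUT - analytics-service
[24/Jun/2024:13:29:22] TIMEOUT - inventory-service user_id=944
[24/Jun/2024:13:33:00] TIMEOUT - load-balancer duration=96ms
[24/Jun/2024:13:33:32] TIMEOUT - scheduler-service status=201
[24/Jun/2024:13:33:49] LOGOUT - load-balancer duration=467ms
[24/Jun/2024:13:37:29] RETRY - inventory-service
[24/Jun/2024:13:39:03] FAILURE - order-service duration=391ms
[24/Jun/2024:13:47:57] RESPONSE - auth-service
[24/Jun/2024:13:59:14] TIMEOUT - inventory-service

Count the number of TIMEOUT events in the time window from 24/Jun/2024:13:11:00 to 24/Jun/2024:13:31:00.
3

To count events in the time window:

1. Window boundaries: 24/Jun/2024:13:11:00 to 24/Jun/2024:13:31:00
2. Filter for TIMEOUT events within this window
3. Count matching events: 3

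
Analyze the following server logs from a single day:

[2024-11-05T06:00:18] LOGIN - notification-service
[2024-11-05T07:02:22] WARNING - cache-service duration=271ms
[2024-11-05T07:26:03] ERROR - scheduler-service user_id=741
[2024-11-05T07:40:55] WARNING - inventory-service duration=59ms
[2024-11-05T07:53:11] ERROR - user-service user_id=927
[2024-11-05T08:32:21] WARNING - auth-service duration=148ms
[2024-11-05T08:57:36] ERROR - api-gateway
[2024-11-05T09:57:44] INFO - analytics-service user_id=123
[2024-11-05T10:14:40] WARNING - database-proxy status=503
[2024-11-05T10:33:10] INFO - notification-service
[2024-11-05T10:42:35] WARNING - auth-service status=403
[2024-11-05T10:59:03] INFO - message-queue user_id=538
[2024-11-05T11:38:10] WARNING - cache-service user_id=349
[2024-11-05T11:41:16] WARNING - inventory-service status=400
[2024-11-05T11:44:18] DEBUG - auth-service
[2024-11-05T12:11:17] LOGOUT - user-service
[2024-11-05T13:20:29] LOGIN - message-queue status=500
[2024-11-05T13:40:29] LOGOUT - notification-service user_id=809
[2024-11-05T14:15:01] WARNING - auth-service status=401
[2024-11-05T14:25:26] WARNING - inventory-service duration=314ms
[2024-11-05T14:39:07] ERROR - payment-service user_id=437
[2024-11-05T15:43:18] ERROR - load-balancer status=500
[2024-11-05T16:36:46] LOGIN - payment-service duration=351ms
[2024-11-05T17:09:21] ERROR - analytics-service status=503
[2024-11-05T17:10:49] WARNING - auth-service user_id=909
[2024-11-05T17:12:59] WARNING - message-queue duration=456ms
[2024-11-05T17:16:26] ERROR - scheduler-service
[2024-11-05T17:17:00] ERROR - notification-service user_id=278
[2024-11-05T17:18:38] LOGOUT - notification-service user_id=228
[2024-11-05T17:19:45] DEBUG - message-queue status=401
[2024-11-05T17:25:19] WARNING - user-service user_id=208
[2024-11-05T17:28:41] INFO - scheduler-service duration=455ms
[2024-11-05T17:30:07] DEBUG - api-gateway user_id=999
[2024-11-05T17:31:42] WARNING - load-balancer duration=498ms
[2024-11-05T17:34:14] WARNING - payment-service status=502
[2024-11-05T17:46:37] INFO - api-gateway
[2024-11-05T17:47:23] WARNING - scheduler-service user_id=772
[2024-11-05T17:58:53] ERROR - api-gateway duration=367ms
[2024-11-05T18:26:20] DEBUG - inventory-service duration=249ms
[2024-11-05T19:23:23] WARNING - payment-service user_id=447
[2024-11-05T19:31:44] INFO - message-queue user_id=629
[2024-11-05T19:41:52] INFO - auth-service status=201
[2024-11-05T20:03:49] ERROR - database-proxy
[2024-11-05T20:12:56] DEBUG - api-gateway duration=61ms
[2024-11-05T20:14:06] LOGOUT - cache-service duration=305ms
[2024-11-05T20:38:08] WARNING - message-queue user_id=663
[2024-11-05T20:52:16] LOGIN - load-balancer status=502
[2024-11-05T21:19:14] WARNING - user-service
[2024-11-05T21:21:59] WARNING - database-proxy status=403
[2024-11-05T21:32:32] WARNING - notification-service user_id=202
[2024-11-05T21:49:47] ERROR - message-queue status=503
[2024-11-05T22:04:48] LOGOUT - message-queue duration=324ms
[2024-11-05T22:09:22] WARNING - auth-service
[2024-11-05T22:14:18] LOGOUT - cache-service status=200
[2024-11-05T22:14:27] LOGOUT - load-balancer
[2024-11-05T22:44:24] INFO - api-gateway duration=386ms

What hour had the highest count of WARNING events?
17

To find the peak hour:

1. Group all WARNING events by hour
2. Count events in each hour
3. Find hour with maximum count
4. Peak hour: 17 (with 6 events)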